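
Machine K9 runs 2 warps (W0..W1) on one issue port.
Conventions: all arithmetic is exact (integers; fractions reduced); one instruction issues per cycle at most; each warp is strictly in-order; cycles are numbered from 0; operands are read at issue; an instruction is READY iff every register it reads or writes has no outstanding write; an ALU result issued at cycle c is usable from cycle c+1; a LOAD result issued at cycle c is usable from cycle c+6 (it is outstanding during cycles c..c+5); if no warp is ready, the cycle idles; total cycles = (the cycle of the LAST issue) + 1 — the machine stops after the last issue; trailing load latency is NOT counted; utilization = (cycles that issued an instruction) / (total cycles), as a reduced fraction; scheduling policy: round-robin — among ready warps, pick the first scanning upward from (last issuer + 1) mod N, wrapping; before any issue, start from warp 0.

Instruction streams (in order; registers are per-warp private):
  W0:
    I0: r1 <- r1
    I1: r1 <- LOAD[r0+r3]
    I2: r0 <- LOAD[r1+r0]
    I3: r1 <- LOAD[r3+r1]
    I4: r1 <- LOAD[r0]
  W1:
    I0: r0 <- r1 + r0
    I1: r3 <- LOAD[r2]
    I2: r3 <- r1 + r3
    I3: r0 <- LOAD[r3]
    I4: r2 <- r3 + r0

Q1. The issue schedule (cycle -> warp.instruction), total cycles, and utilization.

cycle 0: W0.I0
cycle 1: W1.I0
cycle 2: W0.I1
cycle 3: W1.I1
cycle 4: idle
cycle 5: idle
cycle 6: idle
cycle 7: idle
cycle 8: W0.I2
cycle 9: W1.I2
cycle 10: W0.I3
cycle 11: W1.I3
cycle 12: idle
cycle 13: idle
cycle 14: idle
cycle 15: idle
cycle 16: W0.I4
cycle 17: W1.I4

Answer: 18 cycles, utilization 5/9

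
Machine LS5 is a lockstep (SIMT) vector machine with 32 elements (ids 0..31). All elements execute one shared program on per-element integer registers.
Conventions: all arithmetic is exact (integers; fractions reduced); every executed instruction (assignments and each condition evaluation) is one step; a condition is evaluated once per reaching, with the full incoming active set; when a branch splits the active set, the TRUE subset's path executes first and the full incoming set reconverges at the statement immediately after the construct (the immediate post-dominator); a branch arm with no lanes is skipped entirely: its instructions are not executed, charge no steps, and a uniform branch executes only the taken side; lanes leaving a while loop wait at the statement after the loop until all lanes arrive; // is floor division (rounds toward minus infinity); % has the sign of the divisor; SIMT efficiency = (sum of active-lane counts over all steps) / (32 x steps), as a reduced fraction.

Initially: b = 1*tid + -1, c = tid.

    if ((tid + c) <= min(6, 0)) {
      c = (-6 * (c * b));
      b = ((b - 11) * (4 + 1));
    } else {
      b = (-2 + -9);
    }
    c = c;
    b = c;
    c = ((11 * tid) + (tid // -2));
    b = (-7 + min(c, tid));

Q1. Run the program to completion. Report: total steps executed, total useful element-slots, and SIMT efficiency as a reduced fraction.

Answer: 8 steps, 193 useful, 193/256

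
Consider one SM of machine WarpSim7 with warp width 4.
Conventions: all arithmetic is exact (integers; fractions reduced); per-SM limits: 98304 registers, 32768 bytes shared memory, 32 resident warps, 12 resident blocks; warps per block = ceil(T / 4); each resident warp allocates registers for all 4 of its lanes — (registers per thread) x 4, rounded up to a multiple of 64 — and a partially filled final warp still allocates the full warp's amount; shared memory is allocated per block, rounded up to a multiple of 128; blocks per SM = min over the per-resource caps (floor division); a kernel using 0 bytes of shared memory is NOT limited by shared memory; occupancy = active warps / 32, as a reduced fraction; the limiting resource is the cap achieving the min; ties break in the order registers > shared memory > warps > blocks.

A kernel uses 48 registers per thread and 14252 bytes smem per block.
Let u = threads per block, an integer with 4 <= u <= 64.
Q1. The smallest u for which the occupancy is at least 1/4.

Answer: u = 13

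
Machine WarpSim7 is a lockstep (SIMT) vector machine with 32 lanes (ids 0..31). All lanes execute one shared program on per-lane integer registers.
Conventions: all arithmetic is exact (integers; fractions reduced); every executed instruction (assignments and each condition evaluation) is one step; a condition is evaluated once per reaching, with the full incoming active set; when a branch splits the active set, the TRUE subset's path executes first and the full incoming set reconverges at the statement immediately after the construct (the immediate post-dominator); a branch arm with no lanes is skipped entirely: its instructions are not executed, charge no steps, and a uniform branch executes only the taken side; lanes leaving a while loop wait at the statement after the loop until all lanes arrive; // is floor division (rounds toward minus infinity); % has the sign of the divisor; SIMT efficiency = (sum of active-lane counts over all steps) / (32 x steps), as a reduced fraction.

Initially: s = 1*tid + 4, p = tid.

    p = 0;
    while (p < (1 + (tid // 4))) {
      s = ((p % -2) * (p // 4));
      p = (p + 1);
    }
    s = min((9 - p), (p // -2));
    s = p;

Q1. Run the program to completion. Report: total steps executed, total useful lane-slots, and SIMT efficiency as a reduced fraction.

Answer: 28 steps, 560 useful, 5/8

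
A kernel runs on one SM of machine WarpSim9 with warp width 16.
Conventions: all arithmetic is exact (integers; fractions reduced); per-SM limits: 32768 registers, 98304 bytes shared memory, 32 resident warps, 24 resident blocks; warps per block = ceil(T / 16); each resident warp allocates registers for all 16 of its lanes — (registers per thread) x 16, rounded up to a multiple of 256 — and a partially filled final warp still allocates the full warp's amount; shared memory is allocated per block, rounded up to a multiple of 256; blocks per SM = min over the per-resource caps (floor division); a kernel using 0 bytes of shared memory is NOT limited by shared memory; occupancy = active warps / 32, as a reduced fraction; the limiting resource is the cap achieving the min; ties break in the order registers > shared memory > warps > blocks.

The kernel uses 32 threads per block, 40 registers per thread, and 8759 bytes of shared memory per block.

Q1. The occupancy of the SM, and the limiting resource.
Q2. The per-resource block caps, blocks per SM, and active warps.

Answer: occupancy 5/8, limited by shared memory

registers: 21 blocks
shared memory: 10 blocks
warps: 16 blocks
blocks: 24 blocks

Answer: 10 blocks, 20 active warps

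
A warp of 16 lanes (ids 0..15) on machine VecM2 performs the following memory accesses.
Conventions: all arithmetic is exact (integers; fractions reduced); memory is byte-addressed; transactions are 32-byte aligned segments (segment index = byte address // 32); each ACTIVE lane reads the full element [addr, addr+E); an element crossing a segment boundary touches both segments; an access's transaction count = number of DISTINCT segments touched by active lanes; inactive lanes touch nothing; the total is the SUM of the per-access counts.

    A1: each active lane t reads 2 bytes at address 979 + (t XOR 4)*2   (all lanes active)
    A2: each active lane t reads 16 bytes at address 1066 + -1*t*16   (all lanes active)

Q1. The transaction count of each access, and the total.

A1: 2 transactions
A2: 9 transactions

Answer: 2,9; total 11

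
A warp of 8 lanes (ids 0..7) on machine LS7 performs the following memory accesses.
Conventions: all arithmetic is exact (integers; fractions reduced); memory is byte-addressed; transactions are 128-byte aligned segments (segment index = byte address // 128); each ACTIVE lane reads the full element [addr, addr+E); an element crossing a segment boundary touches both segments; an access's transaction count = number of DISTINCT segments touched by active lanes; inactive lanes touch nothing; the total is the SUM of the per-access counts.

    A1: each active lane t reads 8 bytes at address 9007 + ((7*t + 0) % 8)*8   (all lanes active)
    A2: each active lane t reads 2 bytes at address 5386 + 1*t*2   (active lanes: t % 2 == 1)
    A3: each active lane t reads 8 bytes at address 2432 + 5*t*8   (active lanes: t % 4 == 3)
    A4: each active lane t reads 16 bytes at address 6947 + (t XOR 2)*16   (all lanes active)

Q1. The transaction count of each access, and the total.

A1: 1 transaction
A2: 1 transaction
A3: 2 transactions
A4: 2 transactions

Answer: 1,1,2,2; total 6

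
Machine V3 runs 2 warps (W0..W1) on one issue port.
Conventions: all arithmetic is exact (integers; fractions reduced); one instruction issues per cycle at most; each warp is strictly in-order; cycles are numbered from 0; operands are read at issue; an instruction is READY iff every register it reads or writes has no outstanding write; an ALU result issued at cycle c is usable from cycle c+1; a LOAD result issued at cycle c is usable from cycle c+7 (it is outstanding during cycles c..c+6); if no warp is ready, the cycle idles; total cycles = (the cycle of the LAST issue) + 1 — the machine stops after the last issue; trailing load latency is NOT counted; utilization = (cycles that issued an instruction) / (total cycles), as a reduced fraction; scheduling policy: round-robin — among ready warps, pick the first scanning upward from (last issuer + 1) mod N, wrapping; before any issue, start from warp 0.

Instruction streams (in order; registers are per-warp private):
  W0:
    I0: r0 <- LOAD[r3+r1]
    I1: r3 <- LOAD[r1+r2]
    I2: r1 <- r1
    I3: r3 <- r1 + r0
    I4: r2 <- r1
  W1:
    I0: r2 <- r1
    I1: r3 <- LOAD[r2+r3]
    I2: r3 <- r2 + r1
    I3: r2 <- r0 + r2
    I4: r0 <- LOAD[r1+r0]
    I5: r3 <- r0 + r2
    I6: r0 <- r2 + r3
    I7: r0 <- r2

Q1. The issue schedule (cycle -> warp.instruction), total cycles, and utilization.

cycle 0: W0.I0
cycle 1: W1.I0
cycle 2: W0.I1
cycle 3: W1.I1
cycle 4: W0.I2
cycle 5: idle
cycle 6: idle
cycle 7: idle
cycle 8: idle
cycle 9: W0.I3
cycle 10: W1.I2
cycle 11: W0.I4
cycle 12: W1.I3
cycle 13: W1.I4
cycle 14: idle
cycle 15: idle
cycle 16: idle
cycle 17: idle
cycle 18: idle
cycle 19: idle
cycle 20: W1.I5
cycle 21: W1.I6
cycle 22: W1.I7

Answer: 23 cycles, utilization 13/23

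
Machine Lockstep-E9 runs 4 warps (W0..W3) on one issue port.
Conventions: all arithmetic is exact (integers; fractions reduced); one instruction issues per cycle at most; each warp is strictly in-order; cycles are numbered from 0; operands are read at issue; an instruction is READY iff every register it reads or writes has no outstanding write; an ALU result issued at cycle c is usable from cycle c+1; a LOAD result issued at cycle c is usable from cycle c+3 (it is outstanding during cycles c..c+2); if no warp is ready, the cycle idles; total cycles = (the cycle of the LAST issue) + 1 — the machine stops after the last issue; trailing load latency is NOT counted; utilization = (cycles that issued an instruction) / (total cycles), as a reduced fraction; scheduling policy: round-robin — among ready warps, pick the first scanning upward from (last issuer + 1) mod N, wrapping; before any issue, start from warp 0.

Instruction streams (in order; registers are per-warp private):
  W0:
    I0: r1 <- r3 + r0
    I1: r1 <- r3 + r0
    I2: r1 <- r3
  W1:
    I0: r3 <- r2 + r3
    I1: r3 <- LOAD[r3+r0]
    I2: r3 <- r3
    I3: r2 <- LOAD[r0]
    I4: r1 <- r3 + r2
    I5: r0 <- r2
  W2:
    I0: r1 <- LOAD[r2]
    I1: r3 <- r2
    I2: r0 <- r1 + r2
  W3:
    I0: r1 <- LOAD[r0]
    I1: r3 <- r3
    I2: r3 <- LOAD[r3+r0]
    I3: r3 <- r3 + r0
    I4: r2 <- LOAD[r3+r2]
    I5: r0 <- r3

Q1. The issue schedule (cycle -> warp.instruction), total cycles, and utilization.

cycle 0: W0.I0
cycle 1: W1.I0
cycle 2: W2.I0
cycle 3: W3.I0
cycle 4: W0.I1
cycle 5: W1.I1
cycle 6: W2.I1
cycle 7: W3.I1
cycle 8: W0.I2
cycle 9: W1.I2
cycle 10: W2.I2
cycle 11: W3.I2
cycle 12: W1.I3
cycle 13: idle
cycle 14: W3.I3
cycle 15: W1.I4
cycle 16: W3.I4
cycle 17: W1.I5
cycle 18: W3.I5

Answer: 19 cycles, utilization 18/19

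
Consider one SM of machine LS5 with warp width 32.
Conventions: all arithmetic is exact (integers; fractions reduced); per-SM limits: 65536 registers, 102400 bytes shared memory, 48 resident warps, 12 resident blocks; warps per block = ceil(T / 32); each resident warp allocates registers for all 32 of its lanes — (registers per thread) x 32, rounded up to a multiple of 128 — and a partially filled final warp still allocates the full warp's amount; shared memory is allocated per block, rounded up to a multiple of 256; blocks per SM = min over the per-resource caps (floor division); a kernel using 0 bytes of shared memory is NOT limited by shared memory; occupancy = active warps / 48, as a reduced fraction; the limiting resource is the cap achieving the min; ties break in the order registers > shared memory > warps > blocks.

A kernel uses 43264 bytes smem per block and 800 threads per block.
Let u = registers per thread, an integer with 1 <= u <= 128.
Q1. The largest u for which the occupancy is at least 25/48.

Answer: u = 80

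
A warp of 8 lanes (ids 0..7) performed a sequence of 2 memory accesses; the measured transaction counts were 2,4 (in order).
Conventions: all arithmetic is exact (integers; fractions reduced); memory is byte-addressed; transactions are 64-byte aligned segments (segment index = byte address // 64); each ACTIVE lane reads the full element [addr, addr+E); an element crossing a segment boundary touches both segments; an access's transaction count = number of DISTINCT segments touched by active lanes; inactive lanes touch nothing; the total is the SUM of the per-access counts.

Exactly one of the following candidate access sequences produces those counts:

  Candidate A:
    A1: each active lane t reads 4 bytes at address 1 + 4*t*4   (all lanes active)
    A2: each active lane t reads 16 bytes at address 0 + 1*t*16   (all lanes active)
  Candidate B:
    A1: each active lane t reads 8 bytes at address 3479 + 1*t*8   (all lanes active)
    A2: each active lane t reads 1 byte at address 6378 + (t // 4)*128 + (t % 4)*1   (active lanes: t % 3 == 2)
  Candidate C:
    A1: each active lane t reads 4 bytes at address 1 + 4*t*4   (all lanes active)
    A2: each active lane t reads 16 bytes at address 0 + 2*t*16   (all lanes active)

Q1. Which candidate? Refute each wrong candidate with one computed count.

A: A2 gives 2 transactions, not 4
B: A2 gives 2 transactions, not 4
C: all counts match (2,4)

Answer: C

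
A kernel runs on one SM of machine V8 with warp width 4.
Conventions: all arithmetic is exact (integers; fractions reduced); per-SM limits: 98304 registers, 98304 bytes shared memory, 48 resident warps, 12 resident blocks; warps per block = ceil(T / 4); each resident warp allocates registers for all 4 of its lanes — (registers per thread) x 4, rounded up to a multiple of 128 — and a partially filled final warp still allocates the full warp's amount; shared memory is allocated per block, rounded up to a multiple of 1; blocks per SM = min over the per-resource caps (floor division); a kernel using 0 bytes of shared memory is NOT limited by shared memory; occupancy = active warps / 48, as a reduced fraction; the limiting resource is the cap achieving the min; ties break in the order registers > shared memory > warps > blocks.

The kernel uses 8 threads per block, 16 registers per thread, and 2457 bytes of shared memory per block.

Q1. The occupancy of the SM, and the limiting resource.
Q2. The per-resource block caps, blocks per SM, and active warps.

Answer: occupancy 1/2, limited by blocks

registers: 384 blocks
shared memory: 40 blocks
warps: 24 blocks
blocks: 12 blocks

Answer: 12 blocks, 24 active warps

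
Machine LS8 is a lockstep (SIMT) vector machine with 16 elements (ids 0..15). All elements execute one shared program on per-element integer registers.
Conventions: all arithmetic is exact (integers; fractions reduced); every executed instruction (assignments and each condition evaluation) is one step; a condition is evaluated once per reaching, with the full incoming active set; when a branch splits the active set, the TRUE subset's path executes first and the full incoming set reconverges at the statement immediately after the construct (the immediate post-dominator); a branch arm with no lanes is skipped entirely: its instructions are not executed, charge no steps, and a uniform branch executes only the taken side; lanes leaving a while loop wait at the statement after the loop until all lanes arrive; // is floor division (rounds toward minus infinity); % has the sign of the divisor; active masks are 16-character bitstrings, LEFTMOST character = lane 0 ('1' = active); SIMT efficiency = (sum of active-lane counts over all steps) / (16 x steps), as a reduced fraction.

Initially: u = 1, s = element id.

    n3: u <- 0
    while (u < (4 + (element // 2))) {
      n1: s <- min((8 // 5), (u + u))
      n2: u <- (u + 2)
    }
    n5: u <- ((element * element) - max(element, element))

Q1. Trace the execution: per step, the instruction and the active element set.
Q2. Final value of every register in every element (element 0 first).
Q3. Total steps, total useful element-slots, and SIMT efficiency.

step 0: u <- 0                       1111111111111111
step 1: eval (u < (4 + (element // 2))) 1111111111111111
step 2: s <- min((8 // 5), (u + u))  1111111111111111
step 3: u <- (u + 2)                 1111111111111111
step 4: eval (u < (4 + (element // 2))) 1111111111111111
step 5: s <- min((8 // 5), (u + u))  1111111111111111
step 6: u <- (u + 2)                 1111111111111111
step 7: eval (u < (4 + (element // 2))) 1111111111111111
step 8: s <- min((8 // 5), (u + u))  0011111111111111
step 9: u <- (u + 2)                 0011111111111111
step 10: eval (u < (4 + (element // 2))) 0011111111111111
step 11: s <- min((8 // 5), (u + u))  0000001111111111
step 12: u <- (u + 2)                 0000001111111111
step 13: eval (u < (4 + (element // 2))) 0000001111111111
step 14: s <- min((8 // 5), (u + u))  0000000000111111
step 15: u <- (u + 2)                 0000000000111111
step 16: eval (u < (4 + (element // 2))) 0000000000111111
step 17: s <- min((8 // 5), (u + u))  0000000000000011
step 18: u <- (u + 2)                 0000000000000011
step 19: eval (u < (4 + (element // 2))) 0000000000000011
step 20: u <- ((element * element) - max(element, element)) 1111111111111111

Answer: 21 steps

u: 0,0,2,6,12,20,30,42,56,72,90,110,132,156,182,210
s: 1,1,1,1,1,1,1,1,1,1,1,1,1,1,1,1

steps = 21; useful = 240; efficiency = 240/336 = 5/7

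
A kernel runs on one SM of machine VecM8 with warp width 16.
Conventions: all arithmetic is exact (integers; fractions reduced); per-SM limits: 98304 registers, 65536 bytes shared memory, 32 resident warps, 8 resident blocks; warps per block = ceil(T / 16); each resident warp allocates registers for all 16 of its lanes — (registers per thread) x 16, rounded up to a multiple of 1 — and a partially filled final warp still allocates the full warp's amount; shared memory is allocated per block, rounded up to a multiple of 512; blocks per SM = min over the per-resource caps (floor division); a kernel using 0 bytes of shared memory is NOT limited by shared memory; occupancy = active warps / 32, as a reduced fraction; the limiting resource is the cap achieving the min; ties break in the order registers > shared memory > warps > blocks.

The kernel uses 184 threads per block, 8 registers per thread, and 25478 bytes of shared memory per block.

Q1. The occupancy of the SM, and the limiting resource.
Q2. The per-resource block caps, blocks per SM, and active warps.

Answer: occupancy 3/4, limited by shared memory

registers: 64 blocks
shared memory: 2 blocks
warps: 2 blocks
blocks: 8 blocks

Answer: 2 blocks, 24 active warps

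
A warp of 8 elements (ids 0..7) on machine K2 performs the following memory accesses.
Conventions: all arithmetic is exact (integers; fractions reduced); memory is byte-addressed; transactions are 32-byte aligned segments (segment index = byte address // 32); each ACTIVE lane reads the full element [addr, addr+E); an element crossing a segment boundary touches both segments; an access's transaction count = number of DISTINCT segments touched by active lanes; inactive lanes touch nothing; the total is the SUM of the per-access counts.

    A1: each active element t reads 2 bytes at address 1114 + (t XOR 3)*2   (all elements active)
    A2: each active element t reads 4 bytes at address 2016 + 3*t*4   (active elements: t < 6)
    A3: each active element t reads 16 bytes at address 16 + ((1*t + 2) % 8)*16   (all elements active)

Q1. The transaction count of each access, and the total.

A1: 2 transactions
A2: 2 transactions
A3: 5 transactions

Answer: 2,2,5; total 9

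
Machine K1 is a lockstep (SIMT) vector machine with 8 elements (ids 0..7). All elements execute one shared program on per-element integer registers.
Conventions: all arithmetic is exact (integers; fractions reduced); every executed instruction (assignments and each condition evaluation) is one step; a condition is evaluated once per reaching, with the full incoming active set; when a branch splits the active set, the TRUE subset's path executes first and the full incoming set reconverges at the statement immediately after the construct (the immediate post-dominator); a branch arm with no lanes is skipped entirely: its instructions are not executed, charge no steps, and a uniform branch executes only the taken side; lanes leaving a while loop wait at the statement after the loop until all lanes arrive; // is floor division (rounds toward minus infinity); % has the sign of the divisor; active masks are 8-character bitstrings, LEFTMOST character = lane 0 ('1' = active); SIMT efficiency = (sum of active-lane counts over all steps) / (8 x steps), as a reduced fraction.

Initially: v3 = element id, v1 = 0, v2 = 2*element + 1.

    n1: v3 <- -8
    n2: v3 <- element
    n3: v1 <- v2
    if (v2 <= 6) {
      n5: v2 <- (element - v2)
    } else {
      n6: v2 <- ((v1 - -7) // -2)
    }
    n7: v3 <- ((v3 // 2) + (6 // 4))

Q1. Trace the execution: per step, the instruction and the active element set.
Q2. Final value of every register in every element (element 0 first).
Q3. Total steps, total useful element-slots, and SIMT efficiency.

step 0: v3 <- -8                     11111111
step 1: v3 <- element                11111111
step 2: v1 <- v2                     11111111
step 3: eval (v2 <= 6)               11111111
step 4: v2 <- (element - v2)         11100000
step 5: v2 <- ((v1 - -7) // -2)      00011111
step 6: v3 <- ((v3 // 2) + (6 // 4)) 11111111

Answer: 7 steps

v3: 1,1,2,2,3,3,4,4
v1: 1,3,5,7,9,11,13,15
v2: -1,-2,-3,-7,-8,-9,-10,-11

steps = 7; useful = 48; efficiency = 48/56 = 6/7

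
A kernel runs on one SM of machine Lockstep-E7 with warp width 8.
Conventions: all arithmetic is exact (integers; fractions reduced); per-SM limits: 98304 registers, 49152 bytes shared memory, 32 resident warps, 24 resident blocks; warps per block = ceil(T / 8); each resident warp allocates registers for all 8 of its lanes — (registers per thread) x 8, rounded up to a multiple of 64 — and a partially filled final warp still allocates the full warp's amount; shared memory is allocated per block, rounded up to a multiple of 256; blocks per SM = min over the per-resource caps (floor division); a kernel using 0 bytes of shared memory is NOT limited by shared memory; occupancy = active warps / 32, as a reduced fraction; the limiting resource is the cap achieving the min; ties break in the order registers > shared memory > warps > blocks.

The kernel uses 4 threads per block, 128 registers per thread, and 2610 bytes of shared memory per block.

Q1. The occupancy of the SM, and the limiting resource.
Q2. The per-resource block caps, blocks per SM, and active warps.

Answer: occupancy 17/32, limited by shared memory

registers: 96 blocks
shared memory: 17 blocks
warps: 32 blocks
blocks: 24 blocks

Answer: 17 blocks, 17 active warps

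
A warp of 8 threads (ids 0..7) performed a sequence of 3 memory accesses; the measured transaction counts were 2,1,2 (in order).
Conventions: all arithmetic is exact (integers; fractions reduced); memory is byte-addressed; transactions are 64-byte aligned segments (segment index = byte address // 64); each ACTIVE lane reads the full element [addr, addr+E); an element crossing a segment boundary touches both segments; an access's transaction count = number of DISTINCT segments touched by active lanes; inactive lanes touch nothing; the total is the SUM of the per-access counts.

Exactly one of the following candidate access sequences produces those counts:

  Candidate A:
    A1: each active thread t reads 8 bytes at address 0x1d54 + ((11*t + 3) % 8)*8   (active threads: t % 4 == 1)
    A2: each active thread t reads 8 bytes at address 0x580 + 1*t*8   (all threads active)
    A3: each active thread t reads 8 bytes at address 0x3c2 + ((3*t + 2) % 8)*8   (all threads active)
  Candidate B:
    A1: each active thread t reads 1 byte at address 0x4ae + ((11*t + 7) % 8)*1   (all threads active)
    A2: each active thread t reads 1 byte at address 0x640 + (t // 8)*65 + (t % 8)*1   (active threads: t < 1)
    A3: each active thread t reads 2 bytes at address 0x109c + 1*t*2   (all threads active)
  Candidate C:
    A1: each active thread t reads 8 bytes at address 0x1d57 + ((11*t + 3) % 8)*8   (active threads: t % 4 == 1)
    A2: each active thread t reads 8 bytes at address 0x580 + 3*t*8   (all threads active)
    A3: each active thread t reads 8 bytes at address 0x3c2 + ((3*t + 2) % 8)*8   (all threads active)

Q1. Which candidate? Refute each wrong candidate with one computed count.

B: A1 gives 1 transaction, not 2
C: A2 gives 3 transactions, not 1
A: all counts match (2,1,2)

Answer: A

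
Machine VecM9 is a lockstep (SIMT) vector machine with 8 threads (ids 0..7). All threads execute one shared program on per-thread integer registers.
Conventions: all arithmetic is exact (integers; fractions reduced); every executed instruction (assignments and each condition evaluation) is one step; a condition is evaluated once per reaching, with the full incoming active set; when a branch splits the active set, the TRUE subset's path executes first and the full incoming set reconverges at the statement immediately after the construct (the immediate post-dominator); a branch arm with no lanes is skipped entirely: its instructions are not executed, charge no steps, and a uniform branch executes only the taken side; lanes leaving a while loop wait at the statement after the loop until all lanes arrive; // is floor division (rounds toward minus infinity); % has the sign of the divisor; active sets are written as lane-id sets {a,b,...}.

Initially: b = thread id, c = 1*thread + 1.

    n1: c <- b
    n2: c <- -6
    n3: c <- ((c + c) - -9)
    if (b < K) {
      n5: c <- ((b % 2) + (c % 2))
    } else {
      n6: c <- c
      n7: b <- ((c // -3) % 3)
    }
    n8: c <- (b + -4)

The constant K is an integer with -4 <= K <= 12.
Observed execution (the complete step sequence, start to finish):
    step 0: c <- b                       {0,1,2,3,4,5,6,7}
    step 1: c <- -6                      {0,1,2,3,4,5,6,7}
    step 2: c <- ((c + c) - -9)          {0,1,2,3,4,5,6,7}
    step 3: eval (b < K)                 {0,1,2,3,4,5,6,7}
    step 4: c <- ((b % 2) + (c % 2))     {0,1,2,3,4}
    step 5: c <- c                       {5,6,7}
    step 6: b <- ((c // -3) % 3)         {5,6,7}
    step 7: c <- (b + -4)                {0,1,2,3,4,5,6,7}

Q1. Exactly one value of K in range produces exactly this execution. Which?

Answer: K = 5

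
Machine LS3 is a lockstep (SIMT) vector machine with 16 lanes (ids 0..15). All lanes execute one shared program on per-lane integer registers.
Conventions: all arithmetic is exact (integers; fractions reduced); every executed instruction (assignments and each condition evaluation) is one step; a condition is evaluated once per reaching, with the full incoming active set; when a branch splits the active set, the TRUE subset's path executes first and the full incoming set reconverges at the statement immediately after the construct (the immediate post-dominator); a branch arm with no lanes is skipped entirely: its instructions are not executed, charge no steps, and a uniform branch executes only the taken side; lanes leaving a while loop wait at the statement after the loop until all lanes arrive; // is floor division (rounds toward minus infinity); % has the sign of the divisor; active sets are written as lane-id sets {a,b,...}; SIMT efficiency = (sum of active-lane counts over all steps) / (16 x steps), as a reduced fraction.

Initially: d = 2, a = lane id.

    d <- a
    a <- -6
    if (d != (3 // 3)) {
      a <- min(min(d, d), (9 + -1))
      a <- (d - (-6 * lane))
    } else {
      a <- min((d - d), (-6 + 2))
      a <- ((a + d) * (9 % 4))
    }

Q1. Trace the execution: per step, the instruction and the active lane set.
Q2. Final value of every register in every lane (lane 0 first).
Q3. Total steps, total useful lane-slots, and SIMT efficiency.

step 0: d <- a                       {0,1,2,3,4,5,6,7,8,9,10,11,12,13,14,15}
step 1: a <- -6                      {0,1,2,3,4,5,6,7,8,9,10,11,12,13,14,15}
step 2: eval (d != (3 // 3))         {0,1,2,3,4,5,6,7,8,9,10,11,12,13,14,15}
step 3: a <- min(min(d, d), (9 + -1)) {0,2,3,4,5,6,7,8,9,10,11,12,13,14,15}
step 4: a <- (d - (-6 * lane))       {0,2,3,4,5,6,7,8,9,10,11,12,13,14,15}
step 5: a <- min((d - d), (-6 + 2))  {1}
step 6: a <- ((a + d) * (9 % 4))     {1}

Answer: 7 steps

d: 0,1,2,3,4,5,6,7,8,9,10,11,12,13,14,15
a: 0,-3,14,21,28,35,42,49,56,63,70,77,84,91,98,105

steps = 7; useful = 80; efficiency = 80/112 = 5/7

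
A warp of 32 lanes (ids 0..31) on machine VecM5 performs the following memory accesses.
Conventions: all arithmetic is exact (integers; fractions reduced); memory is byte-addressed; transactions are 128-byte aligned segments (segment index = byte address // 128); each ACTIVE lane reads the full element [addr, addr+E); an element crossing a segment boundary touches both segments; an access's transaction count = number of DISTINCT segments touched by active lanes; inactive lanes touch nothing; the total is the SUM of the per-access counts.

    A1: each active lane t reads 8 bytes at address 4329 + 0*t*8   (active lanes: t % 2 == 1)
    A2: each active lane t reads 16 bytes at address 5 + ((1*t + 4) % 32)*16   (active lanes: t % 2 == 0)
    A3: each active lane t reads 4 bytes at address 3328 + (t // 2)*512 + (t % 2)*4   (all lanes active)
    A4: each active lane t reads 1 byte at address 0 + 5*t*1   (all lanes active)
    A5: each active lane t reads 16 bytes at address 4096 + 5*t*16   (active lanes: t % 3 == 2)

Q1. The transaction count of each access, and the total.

A1: 1 transaction
A2: 4 transactions
A3: 16 transactions
A4: 2 transactions
A5: 10 transactions

Answer: 1,4,16,2,10; total 33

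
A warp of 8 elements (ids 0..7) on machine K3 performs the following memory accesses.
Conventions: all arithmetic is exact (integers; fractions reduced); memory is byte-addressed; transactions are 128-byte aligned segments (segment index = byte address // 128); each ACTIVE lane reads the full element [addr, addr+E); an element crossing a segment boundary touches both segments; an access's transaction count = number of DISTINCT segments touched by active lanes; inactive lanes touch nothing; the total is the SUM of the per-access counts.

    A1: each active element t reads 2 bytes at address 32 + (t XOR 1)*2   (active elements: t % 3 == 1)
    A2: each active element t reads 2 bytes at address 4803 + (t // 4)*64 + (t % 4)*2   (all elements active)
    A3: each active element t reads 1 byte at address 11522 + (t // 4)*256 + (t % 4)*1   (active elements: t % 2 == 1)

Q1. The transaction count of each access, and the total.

A1: 1 transaction
A2: 2 transactions
A3: 2 transactions

Answer: 1,2,2; total 5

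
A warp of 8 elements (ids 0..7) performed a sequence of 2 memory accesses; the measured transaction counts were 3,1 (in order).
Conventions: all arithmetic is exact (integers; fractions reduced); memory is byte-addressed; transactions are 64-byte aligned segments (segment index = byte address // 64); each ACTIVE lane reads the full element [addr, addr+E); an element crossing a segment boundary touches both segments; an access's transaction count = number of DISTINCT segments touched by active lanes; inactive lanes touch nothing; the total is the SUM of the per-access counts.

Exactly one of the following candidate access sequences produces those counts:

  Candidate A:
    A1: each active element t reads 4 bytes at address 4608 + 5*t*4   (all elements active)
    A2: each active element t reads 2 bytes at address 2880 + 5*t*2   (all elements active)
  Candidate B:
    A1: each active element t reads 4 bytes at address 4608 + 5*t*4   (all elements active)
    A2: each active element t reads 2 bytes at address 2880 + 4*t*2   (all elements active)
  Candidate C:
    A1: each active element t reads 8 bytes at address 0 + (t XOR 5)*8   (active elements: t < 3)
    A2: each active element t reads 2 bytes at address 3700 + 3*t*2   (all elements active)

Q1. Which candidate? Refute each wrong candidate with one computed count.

A: A2 gives 2 transactions, not 1
C: A1 gives 1 transaction, not 3
B: all counts match (3,1)

Answer: B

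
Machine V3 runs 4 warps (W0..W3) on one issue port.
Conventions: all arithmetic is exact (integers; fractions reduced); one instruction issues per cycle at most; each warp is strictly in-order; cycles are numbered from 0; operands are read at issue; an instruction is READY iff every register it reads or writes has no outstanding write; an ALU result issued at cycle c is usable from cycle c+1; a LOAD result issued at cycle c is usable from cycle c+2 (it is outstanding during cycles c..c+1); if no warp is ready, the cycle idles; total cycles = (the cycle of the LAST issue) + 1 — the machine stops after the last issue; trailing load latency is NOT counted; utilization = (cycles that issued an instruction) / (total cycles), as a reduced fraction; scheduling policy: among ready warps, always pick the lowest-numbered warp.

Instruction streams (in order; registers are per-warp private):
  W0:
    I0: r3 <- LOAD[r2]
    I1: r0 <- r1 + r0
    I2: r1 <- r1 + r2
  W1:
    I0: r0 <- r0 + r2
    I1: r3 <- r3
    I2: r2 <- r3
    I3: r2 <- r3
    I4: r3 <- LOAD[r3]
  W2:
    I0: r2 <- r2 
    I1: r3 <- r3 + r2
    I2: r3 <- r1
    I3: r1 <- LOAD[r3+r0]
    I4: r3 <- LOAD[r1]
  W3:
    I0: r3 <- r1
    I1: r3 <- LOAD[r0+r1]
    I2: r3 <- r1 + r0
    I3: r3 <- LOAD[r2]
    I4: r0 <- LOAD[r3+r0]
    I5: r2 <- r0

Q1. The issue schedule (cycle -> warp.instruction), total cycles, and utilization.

cycle 0: W0.I0
cycle 1: W0.I1
cycle 2: W0.I2
cycle 3: W1.I0
cycle 4: W1.I1
cycle 5: W1.I2
cycle 6: W1.I3
cycle 7: W1.I4
cycle 8: W2.I0
cycle 9: W2.I1
cycle 10: W2.I2
cycle 11: W2.I3
cycle 12: W3.I0
cycle 13: W2.I4
cycle 14: W3.I1
cycle 15: idle
cycle 16: W3.I2
cycle 17: W3.I3
cycle 18: idle
cycle 19: W3.I4
cycle 20: idle
cycle 21: W3.I5

Answer: 22 cycles, utilization 19/22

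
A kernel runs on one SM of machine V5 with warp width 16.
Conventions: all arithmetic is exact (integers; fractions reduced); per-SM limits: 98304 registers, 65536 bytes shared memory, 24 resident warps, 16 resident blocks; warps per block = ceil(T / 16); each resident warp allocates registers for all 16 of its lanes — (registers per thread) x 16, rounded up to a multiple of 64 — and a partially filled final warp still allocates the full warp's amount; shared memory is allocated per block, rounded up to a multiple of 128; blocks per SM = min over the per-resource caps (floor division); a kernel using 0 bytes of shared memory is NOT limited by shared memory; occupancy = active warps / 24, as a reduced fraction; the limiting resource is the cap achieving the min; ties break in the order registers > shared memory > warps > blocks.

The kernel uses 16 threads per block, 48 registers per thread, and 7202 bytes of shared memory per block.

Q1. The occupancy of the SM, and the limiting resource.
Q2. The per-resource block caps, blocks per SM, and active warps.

Answer: occupancy 1/3, limited by shared memory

registers: 128 blocks
shared memory: 8 blocks
warps: 24 blocks
blocks: 16 blocks

Answer: 8 blocks, 8 active warps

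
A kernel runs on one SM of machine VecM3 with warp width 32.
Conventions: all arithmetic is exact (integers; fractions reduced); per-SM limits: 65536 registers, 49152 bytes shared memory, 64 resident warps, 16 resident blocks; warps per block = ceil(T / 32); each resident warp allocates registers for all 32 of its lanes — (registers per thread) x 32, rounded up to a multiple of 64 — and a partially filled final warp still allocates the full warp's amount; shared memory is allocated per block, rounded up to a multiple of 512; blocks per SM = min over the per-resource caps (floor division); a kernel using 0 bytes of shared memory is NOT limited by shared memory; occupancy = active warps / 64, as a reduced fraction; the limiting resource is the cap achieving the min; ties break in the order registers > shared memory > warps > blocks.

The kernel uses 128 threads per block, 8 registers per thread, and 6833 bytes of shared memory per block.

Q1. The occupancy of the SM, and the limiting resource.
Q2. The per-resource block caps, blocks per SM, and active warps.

Answer: occupancy 3/8, limited by shared memory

registers: 64 blocks
shared memory: 6 blocks
warps: 16 blocks
blocks: 16 blocks

Answer: 6 blocks, 24 active warps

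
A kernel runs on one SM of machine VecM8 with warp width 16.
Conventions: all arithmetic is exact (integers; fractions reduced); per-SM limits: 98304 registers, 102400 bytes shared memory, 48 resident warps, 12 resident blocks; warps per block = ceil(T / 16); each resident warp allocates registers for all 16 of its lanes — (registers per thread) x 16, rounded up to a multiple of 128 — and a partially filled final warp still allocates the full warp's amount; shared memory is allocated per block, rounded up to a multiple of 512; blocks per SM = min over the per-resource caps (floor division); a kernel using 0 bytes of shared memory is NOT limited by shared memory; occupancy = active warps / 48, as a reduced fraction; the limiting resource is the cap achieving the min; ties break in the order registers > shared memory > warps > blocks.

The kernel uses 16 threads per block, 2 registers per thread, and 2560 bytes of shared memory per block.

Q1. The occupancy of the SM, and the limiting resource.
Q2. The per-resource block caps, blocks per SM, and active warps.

Answer: occupancy 1/4, limited by blocks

registers: 768 blocks
shared memory: 40 blocks
warps: 48 blocks
blocks: 12 blocks

Answer: 12 blocks, 12 active warps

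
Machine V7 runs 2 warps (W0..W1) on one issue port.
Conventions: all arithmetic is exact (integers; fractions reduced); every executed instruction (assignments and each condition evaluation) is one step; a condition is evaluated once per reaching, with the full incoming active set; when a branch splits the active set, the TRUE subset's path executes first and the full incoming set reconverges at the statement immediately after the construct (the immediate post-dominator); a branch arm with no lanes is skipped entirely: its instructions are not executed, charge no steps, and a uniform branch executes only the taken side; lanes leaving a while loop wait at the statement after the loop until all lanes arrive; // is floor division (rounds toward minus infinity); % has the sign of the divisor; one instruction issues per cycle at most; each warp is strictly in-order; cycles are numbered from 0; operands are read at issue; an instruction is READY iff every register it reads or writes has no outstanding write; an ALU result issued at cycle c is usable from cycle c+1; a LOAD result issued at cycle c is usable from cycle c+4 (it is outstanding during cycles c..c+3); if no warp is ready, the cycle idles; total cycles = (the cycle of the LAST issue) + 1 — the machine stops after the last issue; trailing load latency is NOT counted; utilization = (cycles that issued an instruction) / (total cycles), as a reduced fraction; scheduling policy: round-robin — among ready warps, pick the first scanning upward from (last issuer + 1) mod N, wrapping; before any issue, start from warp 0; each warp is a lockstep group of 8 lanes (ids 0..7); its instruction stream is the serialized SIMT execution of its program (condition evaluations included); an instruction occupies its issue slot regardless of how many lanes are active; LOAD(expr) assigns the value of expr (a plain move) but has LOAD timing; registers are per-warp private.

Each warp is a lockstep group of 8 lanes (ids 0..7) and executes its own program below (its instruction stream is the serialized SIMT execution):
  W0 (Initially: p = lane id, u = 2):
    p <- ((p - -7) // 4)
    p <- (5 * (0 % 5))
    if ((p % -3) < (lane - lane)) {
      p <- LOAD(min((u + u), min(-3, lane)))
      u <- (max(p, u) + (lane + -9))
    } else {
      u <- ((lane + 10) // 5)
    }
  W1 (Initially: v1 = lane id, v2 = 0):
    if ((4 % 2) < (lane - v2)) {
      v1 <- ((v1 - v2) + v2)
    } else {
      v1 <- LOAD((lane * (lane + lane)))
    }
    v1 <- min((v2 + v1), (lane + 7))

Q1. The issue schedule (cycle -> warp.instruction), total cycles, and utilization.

cycle 0: W0.I0
cycle 1: W1.I0
cycle 2: W0.I1
cycle 3: W1.I1
cycle 4: W0.I2
cycle 5: W1.I2
cycle 6: W0.I3
cycle 7: idle
cycle 8: idle
cycle 9: W1.I3

Answer: 10 cycles, utilization 4/5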